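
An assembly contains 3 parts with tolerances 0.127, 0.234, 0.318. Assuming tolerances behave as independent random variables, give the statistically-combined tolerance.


RSS = sqrt(0.127^2 + 0.234^2 + 0.318^2)
= sqrt(0.172009)
= 0.4147

0.4147


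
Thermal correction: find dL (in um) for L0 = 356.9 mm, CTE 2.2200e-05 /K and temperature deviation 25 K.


dL = L * alpha * dT
= 356.9 * 2.2200e-05 * 25
= 0.1980795 mm
dL_um = 0.1980795 * 1000 = 198.0795 um

198.0795


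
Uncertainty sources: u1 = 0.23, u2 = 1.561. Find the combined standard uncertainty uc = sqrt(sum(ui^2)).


uc = sqrt(0.23^2 + 1.561^2)
uc = sqrt(2.489621)
uc = 1.5779

1.5779


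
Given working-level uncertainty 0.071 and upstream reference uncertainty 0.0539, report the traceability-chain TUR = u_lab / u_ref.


TUR = u_lab / u_ref
= 0.071 / 0.0539
= 1.3173

1.3173


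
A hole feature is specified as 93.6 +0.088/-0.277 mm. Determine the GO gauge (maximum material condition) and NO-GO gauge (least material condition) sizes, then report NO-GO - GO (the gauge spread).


GO = nominal - lower_tol (smallest hole = maximum material condition)
GO = 93.6 - 0.277 = 93.323
NO-GO = nominal + upper_tol (largest hole = least material condition)
NO-GO = 93.6 + 0.088 = 93.688
spread = NO-GO - GO = 93.688 - 93.323 = 0.3650

0.3650


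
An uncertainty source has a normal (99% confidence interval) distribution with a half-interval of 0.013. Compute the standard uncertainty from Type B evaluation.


u_B = half_width / 2.576
u_B = 0.013 / 2.576
u_B = 0.0050

0.0050


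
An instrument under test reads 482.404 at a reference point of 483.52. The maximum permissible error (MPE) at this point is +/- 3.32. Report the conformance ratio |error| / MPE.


e = indication - reference = 482.404 - 483.52 = -1.1160
|e| = 1.1160
ratio = |e| / MPE = 1.1160 / 3.32
ratio = 0.3361

0.3361


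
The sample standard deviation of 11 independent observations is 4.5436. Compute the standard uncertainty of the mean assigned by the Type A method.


u_A = s / sqrt(n)
u_A = 4.5436 / sqrt(11)
u_A = 4.5436 / 3.3166248
u_A = 1.3699

1.3699


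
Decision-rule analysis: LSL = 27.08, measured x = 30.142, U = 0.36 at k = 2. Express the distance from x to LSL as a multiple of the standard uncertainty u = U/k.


u = U / k = 0.36 / 2 = 0.18
margin = |LSL - x| = |27.08 - 30.142| = 3.062
z = margin / u = 3.062 / 0.18
z = 17.0111

17.0111


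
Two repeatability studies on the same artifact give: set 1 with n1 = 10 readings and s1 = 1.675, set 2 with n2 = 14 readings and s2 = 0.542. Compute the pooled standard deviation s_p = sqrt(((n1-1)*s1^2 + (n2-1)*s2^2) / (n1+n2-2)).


s_p = sqrt(((n1-1)*s1^2 + (n2-1)*s2^2) / (n1+n2-2))
numerator = (10-1)*1.675^2 + (14-1)*0.542^2 = 25.250625 + 3.818932 = 29.069557
denominator = 10 + 14 - 2 = 22
s_p^2 = 29.069557 / 22 = 1.3213435
s_p = sqrt(1.3213435) = 1.1495

1.1495


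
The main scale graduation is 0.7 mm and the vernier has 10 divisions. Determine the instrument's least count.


LC = MSD / n_div
= 0.7 / 10
= 0.0700

0.0700


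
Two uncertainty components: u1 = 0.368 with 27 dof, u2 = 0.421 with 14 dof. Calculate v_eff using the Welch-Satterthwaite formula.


uc = sqrt(u1^2 + u2^2) = sqrt(0.368^2 + 0.421^2) = 0.55916456
v_eff = uc^4 / (u1^4/v1 + u2^4/v2)
= 0.55916456^4 / (0.368^4/27 + 0.421^4/14)
= 0.097759405 / 0.0029231304
v_eff = 33.4434

33.4434


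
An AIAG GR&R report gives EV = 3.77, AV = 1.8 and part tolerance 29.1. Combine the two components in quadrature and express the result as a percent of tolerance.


GRR = sqrt(EV^2 + AV^2) = sqrt(3.77^2 + 1.8^2) = 4.1776668
%GRR = GRR / tol * 100 = 4.1776668 / 29.1 * 100
%GRR = 14.3562

14.3562


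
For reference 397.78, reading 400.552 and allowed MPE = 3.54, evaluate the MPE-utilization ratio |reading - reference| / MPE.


e = indication - reference = 400.552 - 397.78 = 2.7720
|e| = 2.7720
ratio = |e| / MPE = 2.7720 / 3.54
ratio = 0.7831

0.7831


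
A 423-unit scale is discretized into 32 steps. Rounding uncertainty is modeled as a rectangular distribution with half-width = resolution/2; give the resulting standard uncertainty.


resolution = range / divisions
resolution = 423 / 32 = 13.21875
u_res = resolution / (2*sqrt(3))
u_res = 13.21875 / 3.4641016
u_res = 3.8159

3.8159


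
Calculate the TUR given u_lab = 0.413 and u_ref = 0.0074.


TUR = u_lab / u_ref
= 0.413 / 0.0074
= 55.8108

55.8108


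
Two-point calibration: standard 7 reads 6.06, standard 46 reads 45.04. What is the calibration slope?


slope = (y2 - y1) / (x2 - x1)
= (45.04 - 6.06) / (46 - 7)
= 38.9800 / 39
= 0.9995

0.9995


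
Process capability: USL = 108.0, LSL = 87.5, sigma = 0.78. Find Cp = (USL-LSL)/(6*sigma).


Cp = (USL - LSL) / (6 * sigma)
= (108.0 - 87.5) / (6 * 0.78)
= 20.5000 / 4.6800
= 4.3803

4.3803


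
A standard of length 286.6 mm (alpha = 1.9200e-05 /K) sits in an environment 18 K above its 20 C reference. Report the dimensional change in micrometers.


dL = L * alpha * dT
= 286.6 * 1.9200e-05 * 18
= 0.0990490 mm
dL_um = 0.0990490 * 1000 = 99.0490 um

99.0490


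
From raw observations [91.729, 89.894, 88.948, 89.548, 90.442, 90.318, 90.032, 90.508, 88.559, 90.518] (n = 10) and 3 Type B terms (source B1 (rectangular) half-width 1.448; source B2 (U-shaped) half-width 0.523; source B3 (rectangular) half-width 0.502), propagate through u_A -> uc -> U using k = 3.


mean = (91.729 + 89.894 + 88.948 + 89.548 + 90.442 + 90.318 + 90.032 + 90.508 + 88.559 + 90.518) / 10 = 90.0496
s = sqrt(sum((x - mean)^2)/(n-1)) = 0.89364823
u_A = s / sqrt(n) = 0.89364823 / sqrt(10) = 0.28259638
u_B1 = 1.448 / sqrt(3) = 0.83600319
u_B2 = 0.523 / sqrt(2) = 0.36981685
u_B3 = 0.502 / sqrt(3) = 0.28982984
uc = sqrt(0.28259638^2 + 0.83600319^2 + 0.36981685^2 + 0.28982984^2) = 0.99976392
U = k * uc = 3 * 0.99976392
U = 2.9993

2.9993


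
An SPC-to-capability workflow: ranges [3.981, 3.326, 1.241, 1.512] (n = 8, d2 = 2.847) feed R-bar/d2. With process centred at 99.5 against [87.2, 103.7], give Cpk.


R_bar = (3.981 + 3.326 + 1.241 + 1.512) / 4 = 2.515
sigma = R_bar / d2 = 2.515 / 2.847 = 0.88338602
Cp = (USL - LSL)/(6*sigma) = (103.7 - 87.2)/(6*0.88338602) = 3.1130
Cpu = (103.7 - 99.5)/(3*0.88338602) = 1.5848
Cpl = (99.5 - 87.2)/(3*0.88338602) = 4.6412
Cpk = min(Cpu, Cpl) = 1.5848

1.5848


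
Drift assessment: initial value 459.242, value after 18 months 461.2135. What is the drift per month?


rate = (v2 - v1) / months
= (461.2135 - 459.242) / 18
= 1.9715 / 18
= 0.1095

0.1095


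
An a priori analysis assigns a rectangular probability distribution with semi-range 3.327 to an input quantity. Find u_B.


u_B = half_width / sqrt(3)
u_B = 3.327 / 1.7320508
u_B = 1.9208

1.9208


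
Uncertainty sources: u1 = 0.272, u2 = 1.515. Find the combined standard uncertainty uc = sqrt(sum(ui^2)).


uc = sqrt(0.272^2 + 1.515^2)
uc = sqrt(2.369209)
uc = 1.5392

1.5392


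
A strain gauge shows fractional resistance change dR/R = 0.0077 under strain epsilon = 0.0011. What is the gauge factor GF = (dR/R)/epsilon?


GF = (dR/R) / epsilon
= 0.0077 / 0.0011
= 7.0000

7.0000


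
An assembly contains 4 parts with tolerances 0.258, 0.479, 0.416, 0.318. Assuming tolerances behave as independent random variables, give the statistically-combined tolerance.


RSS = sqrt(0.258^2 + 0.479^2 + 0.416^2 + 0.318^2)
= sqrt(0.570185)
= 0.7551

0.7551


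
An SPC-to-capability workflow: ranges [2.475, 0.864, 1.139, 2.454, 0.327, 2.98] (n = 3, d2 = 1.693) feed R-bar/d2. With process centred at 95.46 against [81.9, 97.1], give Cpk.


R_bar = (2.475 + 0.864 + 1.139 + 2.454 + 0.327 + 2.98) / 6 = 1.7065
sigma = R_bar / d2 = 1.7065 / 1.693 = 1.007974
Cp = (USL - LSL)/(6*sigma) = (97.1 - 81.9)/(6*1.007974) = 2.5133
Cpu = (97.1 - 95.46)/(3*1.007974) = 0.5423
Cpl = (95.46 - 81.9)/(3*1.007974) = 4.4842
Cpk = min(Cpu, Cpl) = 0.5423

0.5423


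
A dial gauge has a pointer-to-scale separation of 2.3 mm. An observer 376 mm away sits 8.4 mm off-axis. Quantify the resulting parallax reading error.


error = h * offset / d
= 2.3 * 8.4 / 376
= 0.0514

0.0514


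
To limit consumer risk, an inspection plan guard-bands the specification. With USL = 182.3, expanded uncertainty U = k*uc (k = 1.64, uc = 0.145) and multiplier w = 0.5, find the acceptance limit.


U = k * uc = 1.64 * 0.145 = 0.2378
guard band g = w * U = 0.5 * 0.2378 = 0.1189
AL = USL - g = 182.3 - 0.1189
AL = 182.1811

182.1811


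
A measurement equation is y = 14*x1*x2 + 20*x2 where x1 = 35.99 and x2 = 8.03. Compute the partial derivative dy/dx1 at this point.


y = 14*x1*x2 + 20*x2
dy/dx1 = 14*x2
Evaluate at x2 = 8.03: c1 = 14 * 8.03
c1 = 112.4200

112.4200


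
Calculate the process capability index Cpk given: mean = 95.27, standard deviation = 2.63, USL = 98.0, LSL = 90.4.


Cpu = (USL - mean) / (3*sigma) = (98.0 - 95.27) / (3*2.63) = 0.3460
Cpl = (mean - LSL) / (3*sigma) = (95.27 - 90.4) / (3*2.63) = 0.6172
Cpk = min(Cpu, Cpl) = 0.3460

0.3460


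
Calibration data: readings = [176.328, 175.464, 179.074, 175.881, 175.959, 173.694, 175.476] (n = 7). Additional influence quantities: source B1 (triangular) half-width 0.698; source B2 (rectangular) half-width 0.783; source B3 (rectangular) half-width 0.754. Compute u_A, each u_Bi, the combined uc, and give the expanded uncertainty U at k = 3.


mean = (176.328 + 175.464 + 179.074 + 175.881 + 175.959 + 173.694 + 175.476) / 7 = 175.9822857
s = sqrt(sum((x - mean)^2)/(n-1)) = 1.6046917
u_A = s / sqrt(n) = 1.6046917 / sqrt(7) = 0.60651645
u_B1 = 0.698 / sqrt(6) = 0.28495731
u_B2 = 0.783 / sqrt(3) = 0.45206526
u_B3 = 0.754 / sqrt(3) = 0.4353221
uc = sqrt(0.60651645^2 + 0.28495731^2 + 0.45206526^2 + 0.4353221^2) = 0.91811285
U = k * uc = 3 * 0.91811285
U = 2.7543

2.7543


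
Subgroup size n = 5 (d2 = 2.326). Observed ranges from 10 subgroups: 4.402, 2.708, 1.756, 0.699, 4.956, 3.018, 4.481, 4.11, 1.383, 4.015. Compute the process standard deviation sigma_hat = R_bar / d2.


R_bar = (4.402 + 2.708 + 1.756 + 0.699 + 4.956 + 3.018 + 4.481 + 4.11 + 1.383 + 4.015) / 10
R_bar = 31.528 / 10 = 3.1528
sigma_hat = R_bar / d2 = 3.1528 / 2.326 = 1.3555

1.3555


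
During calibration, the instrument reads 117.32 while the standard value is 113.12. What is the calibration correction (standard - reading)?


Correction = standard - reading
= 113.12 - 117.32
= -4.2000

-4.2000


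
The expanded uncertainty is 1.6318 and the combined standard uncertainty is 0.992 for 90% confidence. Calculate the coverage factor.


k = U / uc
k = 1.6318 / 0.992
k = 1.645

1.645


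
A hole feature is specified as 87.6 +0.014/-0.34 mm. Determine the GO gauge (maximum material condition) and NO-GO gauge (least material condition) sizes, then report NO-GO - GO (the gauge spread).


GO = nominal - lower_tol (smallest hole = maximum material condition)
GO = 87.6 - 0.34 = 87.26
NO-GO = nominal + upper_tol (largest hole = least material condition)
NO-GO = 87.6 + 0.014 = 87.614
spread = NO-GO - GO = 87.614 - 87.26 = 0.3540

0.3540


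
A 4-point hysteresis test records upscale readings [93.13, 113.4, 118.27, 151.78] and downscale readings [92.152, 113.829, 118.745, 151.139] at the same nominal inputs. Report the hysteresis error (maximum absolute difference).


|93.13 - 92.152| = 0.9780
|113.4 - 113.829| = 0.4290
|118.27 - 118.745| = 0.4750
|151.78 - 151.139| = 0.6410
hysteresis = max(diffs) = 0.9780

0.9780


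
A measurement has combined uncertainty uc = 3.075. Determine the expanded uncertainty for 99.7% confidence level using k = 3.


U = k * uc
U = 3 * 3.075
U = 9.2250

9.2250


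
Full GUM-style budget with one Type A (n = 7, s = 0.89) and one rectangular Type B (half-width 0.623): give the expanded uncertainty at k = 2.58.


u_A = s / sqrt(n) = 0.89 / sqrt(7) = 0.33638838
u_B = half_width / sqrt(3) = 0.623 / sqrt(3) = 0.35968922
uc = sqrt(u_A^2 + u_B^2) = sqrt(0.33638838^2 + 0.35968922^2) = 0.49247688
U = k * uc = 2.58 * 0.49247688
U = 1.2706

1.2706


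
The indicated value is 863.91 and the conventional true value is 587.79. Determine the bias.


Systematic error = measured - true
= 863.91 - 587.79
= 276.1200

276.1200


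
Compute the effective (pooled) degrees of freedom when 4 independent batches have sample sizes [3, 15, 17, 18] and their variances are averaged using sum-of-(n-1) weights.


nu = sum_i (n_i - 1)
nu = ((3 - 1) + (15 - 1) + (17 - 1) + (18 - 1))
nu = 2 + 14 + 16 + 17
nu = 49

49


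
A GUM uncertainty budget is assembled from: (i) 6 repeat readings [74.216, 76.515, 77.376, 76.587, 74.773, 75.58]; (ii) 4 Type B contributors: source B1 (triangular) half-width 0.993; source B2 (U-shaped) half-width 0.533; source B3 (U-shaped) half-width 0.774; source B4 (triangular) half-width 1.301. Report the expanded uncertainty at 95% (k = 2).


mean = (74.216 + 76.515 + 77.376 + 76.587 + 74.773 + 75.58) / 6 = 75.84116667
s = sqrt(sum((x - mean)^2)/(n-1)) = 1.2013648
u_A = s / sqrt(n) = 1.2013648 / sqrt(6) = 0.49045513
u_B1 = 0.993 / sqrt(6) = 0.40539055
u_B2 = 0.533 / sqrt(2) = 0.37688791
u_B3 = 0.774 / sqrt(2) = 0.54730065
u_B4 = 1.301 / sqrt(6) = 0.53113103
uc = sqrt(0.49045513^2 + 0.40539055^2 + 0.37688791^2 + 0.54730065^2 + 0.53113103^2) = 1.0623419
U = k * uc = 2 * 1.0623419
U = 2.1247

2.1247


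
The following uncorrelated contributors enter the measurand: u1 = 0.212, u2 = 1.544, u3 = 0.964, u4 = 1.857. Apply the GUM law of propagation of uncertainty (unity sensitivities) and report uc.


uc = sqrt(0.212^2 + 1.544^2 + 0.964^2 + 1.857^2)
uc = sqrt(6.806625)
uc = 2.6090

2.6090


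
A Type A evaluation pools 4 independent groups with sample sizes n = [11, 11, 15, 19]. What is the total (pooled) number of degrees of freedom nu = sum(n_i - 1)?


nu = sum_i (n_i - 1)
nu = ((11 - 1) + (11 - 1) + (15 - 1) + (19 - 1))
nu = 10 + 10 + 14 + 18
nu = 52

52


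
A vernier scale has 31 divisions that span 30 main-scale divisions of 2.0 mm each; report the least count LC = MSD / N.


LC = MSD / n_div
= 2.0 / 31
= 0.0645

0.0645


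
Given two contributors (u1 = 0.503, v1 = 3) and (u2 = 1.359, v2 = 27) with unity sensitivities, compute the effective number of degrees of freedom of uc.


uc = sqrt(u1^2 + u2^2) = sqrt(0.503^2 + 1.359^2) = 1.4490997
v_eff = uc^4 / (u1^4/v1 + u2^4/v2)
= 1.4490997^4 / (0.503^4/3 + 1.359^4/27)
= 4.4095378 / 0.14767005
v_eff = 29.8607

29.8607


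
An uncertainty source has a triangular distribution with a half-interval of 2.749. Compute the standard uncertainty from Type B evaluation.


u_B = half_width / sqrt(6)
u_B = 2.749 / 2.4494897
u_B = 1.1223

1.1223


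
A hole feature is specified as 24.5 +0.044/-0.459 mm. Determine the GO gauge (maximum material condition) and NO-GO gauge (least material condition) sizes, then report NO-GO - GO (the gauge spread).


GO = nominal - lower_tol (smallest hole = maximum material condition)
GO = 24.5 - 0.459 = 24.041
NO-GO = nominal + upper_tol (largest hole = least material condition)
NO-GO = 24.5 + 0.044 = 24.544
spread = NO-GO - GO = 24.544 - 24.041 = 0.5030

0.5030


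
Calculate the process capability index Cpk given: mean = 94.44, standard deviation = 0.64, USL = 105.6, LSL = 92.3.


Cpu = (USL - mean) / (3*sigma) = (105.6 - 94.44) / (3*0.64) = 5.8125
Cpl = (mean - LSL) / (3*sigma) = (94.44 - 92.3) / (3*0.64) = 1.1146
Cpk = min(Cpu, Cpl) = 1.1146

1.1146


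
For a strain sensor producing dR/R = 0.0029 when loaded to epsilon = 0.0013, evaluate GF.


GF = (dR/R) / epsilon
= 0.0029 / 0.0013
= 2.2308

2.2308


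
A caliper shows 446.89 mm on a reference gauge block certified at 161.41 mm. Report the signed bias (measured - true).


Systematic error = measured - true
= 446.89 - 161.41
= 285.4800

285.4800


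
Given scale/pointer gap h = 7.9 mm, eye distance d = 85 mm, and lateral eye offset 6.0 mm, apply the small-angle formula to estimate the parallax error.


error = h * offset / d
= 7.9 * 6.0 / 85
= 0.5576

0.5576


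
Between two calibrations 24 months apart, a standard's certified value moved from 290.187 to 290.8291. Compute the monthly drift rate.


rate = (v2 - v1) / months
= (290.8291 - 290.187) / 24
= 0.6421 / 24
= 0.0268

0.0268


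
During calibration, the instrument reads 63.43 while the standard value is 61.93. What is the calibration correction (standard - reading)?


Correction = standard - reading
= 61.93 - 63.43
= -1.5000

-1.5000


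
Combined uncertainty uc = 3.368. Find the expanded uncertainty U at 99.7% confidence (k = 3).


U = k * uc
U = 3 * 3.368
U = 10.1040

10.1040


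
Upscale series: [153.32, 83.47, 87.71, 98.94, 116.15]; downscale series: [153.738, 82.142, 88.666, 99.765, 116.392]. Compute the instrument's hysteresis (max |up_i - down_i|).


|153.32 - 153.738| = 0.4180
|83.47 - 82.142| = 1.3280
|87.71 - 88.666| = 0.9560
|98.94 - 99.765| = 0.8250
|116.15 - 116.392| = 0.2420
hysteresis = max(diffs) = 1.3280

1.3280


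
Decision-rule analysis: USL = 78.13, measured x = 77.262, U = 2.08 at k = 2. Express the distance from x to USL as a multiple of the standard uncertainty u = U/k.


u = U / k = 2.08 / 2 = 1.04
margin = |USL - x| = |78.13 - 77.262| = 0.868
z = margin / u = 0.868 / 1.04
z = 0.8346

0.8346


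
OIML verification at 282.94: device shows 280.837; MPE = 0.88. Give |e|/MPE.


e = indication - reference = 280.837 - 282.94 = -2.1030
|e| = 2.1030
ratio = |e| / MPE = 2.1030 / 0.88
ratio = 2.3898

2.3898


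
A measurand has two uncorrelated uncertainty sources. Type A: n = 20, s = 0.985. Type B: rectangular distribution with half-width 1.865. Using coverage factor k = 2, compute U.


u_A = s / sqrt(n) = 0.985 / sqrt(20) = 0.2202527
u_B = half_width / sqrt(3) = 1.865 / sqrt(3) = 1.0767583
uc = sqrt(u_A^2 + u_B^2) = sqrt(0.2202527^2 + 1.0767583^2) = 1.099054
U = k * uc = 2 * 1.099054
U = 2.1981

2.1981


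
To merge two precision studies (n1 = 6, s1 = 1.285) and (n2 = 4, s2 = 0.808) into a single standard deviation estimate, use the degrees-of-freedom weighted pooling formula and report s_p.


s_p = sqrt(((n1-1)*s1^2 + (n2-1)*s2^2) / (n1+n2-2))
numerator = (6-1)*1.285^2 + (4-1)*0.808^2 = 8.256125 + 1.958592 = 10.214717
denominator = 6 + 4 - 2 = 8
s_p^2 = 10.214717 / 8 = 1.2768396
s_p = sqrt(1.2768396) = 1.1300

1.1300


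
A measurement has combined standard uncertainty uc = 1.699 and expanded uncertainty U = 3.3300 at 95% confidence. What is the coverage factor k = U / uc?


k = U / uc
k = 3.3300 / 1.699
k = 1.96

1.96


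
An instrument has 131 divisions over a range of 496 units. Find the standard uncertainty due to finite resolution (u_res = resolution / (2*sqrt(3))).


resolution = range / divisions
resolution = 496 / 131 = 3.7862595
u_res = resolution / (2*sqrt(3))
u_res = 3.7862595 / 3.4641016
u_res = 1.0930

1.0930


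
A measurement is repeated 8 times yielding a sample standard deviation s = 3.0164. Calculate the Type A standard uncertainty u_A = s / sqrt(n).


u_A = s / sqrt(n)
u_A = 3.0164 / sqrt(8)
u_A = 3.0164 / 2.8284271
u_A = 1.0665

1.0665


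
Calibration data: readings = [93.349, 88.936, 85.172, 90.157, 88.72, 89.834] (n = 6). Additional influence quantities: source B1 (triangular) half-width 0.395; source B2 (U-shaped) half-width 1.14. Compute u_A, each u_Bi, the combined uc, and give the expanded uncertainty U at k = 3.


mean = (93.349 + 88.936 + 85.172 + 90.157 + 88.72 + 89.834) / 6 = 89.36133333
s = sqrt(sum((x - mean)^2)/(n-1)) = 2.641996
u_A = s / sqrt(n) = 2.641996 / sqrt(6) = 1.0785904
u_B1 = 0.395 / sqrt(6) = 0.16125807
u_B2 = 1.14 / sqrt(2) = 0.80610173
uc = sqrt(1.0785904^2 + 0.16125807^2 + 0.80610173^2) = 1.3561569
U = k * uc = 3 * 1.3561569
U = 4.0685

4.0685


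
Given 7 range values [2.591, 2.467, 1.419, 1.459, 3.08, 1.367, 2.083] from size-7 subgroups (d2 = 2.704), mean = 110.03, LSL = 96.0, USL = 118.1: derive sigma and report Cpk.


R_bar = (2.591 + 2.467 + 1.419 + 1.459 + 3.08 + 1.367 + 2.083) / 7 = 2.0665714
sigma = R_bar / d2 = 2.0665714 / 2.704 = 0.76426457
Cp = (USL - LSL)/(6*sigma) = (118.1 - 96.0)/(6*0.76426457) = 4.8194
Cpu = (118.1 - 110.03)/(3*0.76426457) = 3.5197
Cpl = (110.03 - 96.0)/(3*0.76426457) = 6.1192
Cpk = min(Cpu, Cpl) = 3.5197

3.5197


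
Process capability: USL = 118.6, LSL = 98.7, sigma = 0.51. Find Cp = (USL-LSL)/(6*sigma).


Cp = (USL - LSL) / (6 * sigma)
= (118.6 - 98.7) / (6 * 0.51)
= 19.9000 / 3.0600
= 6.5033

6.5033


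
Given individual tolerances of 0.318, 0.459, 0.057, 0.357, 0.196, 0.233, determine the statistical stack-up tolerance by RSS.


RSS = sqrt(0.318^2 + 0.459^2 + 0.057^2 + 0.357^2 + 0.196^2 + 0.233^2)
= sqrt(0.535208)
= 0.7316

0.7316


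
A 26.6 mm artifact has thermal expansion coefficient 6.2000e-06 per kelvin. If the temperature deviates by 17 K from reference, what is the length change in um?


dL = L * alpha * dT
= 26.6 * 6.2000e-06 * 17
= 0.0028036 mm
dL_um = 0.0028036 * 1000 = 2.8036 um

2.8036


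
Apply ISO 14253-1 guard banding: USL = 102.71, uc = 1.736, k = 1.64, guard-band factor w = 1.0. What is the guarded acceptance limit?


U = k * uc = 1.64 * 1.736 = 2.84704
guard band g = w * U = 1.0 * 2.84704 = 2.84704
AL = USL - g = 102.71 - 2.84704
AL = 99.8630

99.8630


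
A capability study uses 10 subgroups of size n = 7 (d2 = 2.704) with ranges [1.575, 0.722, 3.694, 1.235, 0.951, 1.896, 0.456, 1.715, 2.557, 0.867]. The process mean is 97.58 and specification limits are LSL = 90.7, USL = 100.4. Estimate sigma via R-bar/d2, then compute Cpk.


R_bar = (1.575 + 0.722 + 3.694 + 1.235 + 0.951 + 1.896 + 0.456 + 1.715 + 2.557 + 0.867) / 10 = 1.5668
sigma = R_bar / d2 = 1.5668 / 2.704 = 0.57943787
Cp = (USL - LSL)/(6*sigma) = (100.4 - 90.7)/(6*0.57943787) = 2.7901
Cpu = (100.4 - 97.58)/(3*0.57943787) = 1.6223
Cpl = (97.58 - 90.7)/(3*0.57943787) = 3.9579
Cpk = min(Cpu, Cpl) = 1.6223

1.6223


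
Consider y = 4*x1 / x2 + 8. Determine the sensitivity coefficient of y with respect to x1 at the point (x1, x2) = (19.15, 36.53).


y = 4*x1 / x2 + 8
dy/dx1 = 4/x2
Evaluate at x2 = 36.53: c1 = 4 / 36.53
c1 = 0.1095

0.1095


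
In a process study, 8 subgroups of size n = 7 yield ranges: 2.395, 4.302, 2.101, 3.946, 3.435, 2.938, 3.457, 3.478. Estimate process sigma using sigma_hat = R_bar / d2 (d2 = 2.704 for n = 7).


R_bar = (2.395 + 4.302 + 2.101 + 3.946 + 3.435 + 2.938 + 3.457 + 3.478) / 8
R_bar = 26.052 / 8 = 3.2565
sigma_hat = R_bar / d2 = 3.2565 / 2.704 = 1.2043

1.2043


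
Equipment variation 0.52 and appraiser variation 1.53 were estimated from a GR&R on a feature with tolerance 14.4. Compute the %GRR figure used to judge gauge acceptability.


GRR = sqrt(EV^2 + AV^2) = sqrt(0.52^2 + 1.53^2) = 1.6159517
%GRR = GRR / tol * 100 = 1.6159517 / 14.4 * 100
%GRR = 11.2219

11.2219


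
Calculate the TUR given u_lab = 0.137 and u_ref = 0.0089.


TUR = u_lab / u_ref
= 0.137 / 0.0089
= 15.3933

15.3933


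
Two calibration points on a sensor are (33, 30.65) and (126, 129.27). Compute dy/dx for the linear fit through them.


slope = (y2 - y1) / (x2 - x1)
= (129.27 - 30.65) / (126 - 33)
= 98.6200 / 93
= 1.0604

1.0604


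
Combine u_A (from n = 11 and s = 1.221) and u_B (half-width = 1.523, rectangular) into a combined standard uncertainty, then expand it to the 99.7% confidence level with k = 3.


u_A = s / sqrt(n) = 1.221 / sqrt(11) = 0.36814535
u_B = half_width / sqrt(3) = 1.523 / sqrt(3) = 0.87930446
uc = sqrt(u_A^2 + u_B^2) = sqrt(0.36814535^2 + 0.87930446^2) = 0.95326142
U = k * uc = 3 * 0.95326142
U = 2.8598

2.8598


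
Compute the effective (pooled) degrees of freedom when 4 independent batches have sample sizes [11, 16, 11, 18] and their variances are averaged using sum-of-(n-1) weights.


nu = sum_i (n_i - 1)
nu = ((11 - 1) + (16 - 1) + (11 - 1) + (18 - 1))
nu = 10 + 15 + 10 + 17
nu = 52

52


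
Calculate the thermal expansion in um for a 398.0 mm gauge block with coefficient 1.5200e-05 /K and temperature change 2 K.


dL = L * alpha * dT
= 398.0 * 1.5200e-05 * 2
= 0.0120992 mm
dL_um = 0.0120992 * 1000 = 12.0992 um

12.0992


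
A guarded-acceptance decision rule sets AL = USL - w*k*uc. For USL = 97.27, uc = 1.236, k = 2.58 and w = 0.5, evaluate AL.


U = k * uc = 2.58 * 1.236 = 3.18888
guard band g = w * U = 0.5 * 3.18888 = 1.59444
AL = USL - g = 97.27 - 1.59444
AL = 95.6756

95.6756


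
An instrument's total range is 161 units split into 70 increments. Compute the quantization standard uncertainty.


resolution = range / divisions
resolution = 161 / 70 = 2.3
u_res = resolution / (2*sqrt(3))
u_res = 2.3 / 3.4641016
u_res = 0.6640

0.6640


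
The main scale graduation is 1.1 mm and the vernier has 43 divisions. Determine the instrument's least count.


LC = MSD / n_div
= 1.1 / 43
= 0.0256

0.0256


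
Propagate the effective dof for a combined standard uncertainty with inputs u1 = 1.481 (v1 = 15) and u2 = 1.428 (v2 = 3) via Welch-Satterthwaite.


uc = sqrt(u1^2 + u2^2) = sqrt(1.481^2 + 1.428^2) = 2.057315
v_eff = uc^4 / (u1^4/v1 + u2^4/v2)
= 2.057315^4 / (1.481^4/15 + 1.428^4/3)
= 17.914437 / 1.7068126
v_eff = 10.4958

10.4958


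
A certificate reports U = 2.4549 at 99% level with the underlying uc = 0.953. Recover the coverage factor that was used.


k = U / uc
k = 2.4549 / 0.953
k = 2.576

2.576


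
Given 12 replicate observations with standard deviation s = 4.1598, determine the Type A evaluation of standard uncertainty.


u_A = s / sqrt(n)
u_A = 4.1598 / sqrt(12)
u_A = 4.1598 / 3.4641016
u_A = 1.2008

1.2008


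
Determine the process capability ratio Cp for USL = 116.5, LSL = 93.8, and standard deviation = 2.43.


Cp = (USL - LSL) / (6 * sigma)
= (116.5 - 93.8) / (6 * 2.43)
= 22.7000 / 14.5800
= 1.5569

1.5569


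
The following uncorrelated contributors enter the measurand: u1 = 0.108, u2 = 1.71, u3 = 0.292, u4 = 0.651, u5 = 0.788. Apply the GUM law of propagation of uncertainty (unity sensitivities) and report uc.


uc = sqrt(0.108^2 + 1.71^2 + 0.292^2 + 0.651^2 + 0.788^2)
uc = sqrt(4.065773)
uc = 2.0164

2.0164


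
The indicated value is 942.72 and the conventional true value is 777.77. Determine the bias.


Systematic error = measured - true
= 942.72 - 777.77
= 164.9500

164.9500


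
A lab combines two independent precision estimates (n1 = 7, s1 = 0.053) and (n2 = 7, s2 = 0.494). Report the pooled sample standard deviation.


s_p = sqrt(((n1-1)*s1^2 + (n2-1)*s2^2) / (n1+n2-2))
numerator = (7-1)*0.053^2 + (7-1)*0.494^2 = 0.016854 + 1.464216 = 1.48107
denominator = 7 + 7 - 2 = 12
s_p^2 = 1.48107 / 12 = 0.1234225
s_p = sqrt(0.1234225) = 0.3513

0.3513


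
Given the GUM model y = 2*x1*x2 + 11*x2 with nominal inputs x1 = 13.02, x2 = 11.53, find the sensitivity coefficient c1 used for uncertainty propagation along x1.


y = 2*x1*x2 + 11*x2
dy/dx1 = 2*x2
Evaluate at x2 = 11.53: c1 = 2 * 11.53
c1 = 23.0600

23.0600


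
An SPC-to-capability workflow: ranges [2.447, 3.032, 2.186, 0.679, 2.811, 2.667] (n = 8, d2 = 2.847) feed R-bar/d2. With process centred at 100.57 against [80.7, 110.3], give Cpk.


R_bar = (2.447 + 3.032 + 2.186 + 0.679 + 2.811 + 2.667) / 6 = 2.3036667
sigma = R_bar / d2 = 2.3036667 / 2.847 = 0.80915585
Cp = (USL - LSL)/(6*sigma) = (110.3 - 80.7)/(6*0.80915585) = 6.0969
Cpu = (110.3 - 100.57)/(3*0.80915585) = 4.0083
Cpl = (100.57 - 80.7)/(3*0.80915585) = 8.1855
Cpk = min(Cpu, Cpl) = 4.0083

4.0083


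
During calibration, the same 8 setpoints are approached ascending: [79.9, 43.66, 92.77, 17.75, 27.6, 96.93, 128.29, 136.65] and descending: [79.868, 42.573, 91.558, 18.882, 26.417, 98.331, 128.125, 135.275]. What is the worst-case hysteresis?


|79.9 - 79.868| = 0.0320
|43.66 - 42.573| = 1.0870
|92.77 - 91.558| = 1.2120
|17.75 - 18.882| = 1.1320
|27.6 - 26.417| = 1.1830
|96.93 - 98.331| = 1.4010
|128.29 - 128.125| = 0.1650
|136.65 - 135.275| = 1.3750
hysteresis = max(diffs) = 1.4010

1.4010


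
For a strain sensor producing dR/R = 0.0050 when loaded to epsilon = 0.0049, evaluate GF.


GF = (dR/R) / epsilon
= 0.0050 / 0.0049
= 1.0204

1.0204


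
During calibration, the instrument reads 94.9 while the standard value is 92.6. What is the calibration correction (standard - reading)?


Correction = standard - reading
= 92.6 - 94.9
= -2.3000

-2.3000


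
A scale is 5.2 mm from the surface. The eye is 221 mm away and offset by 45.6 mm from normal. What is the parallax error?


error = h * offset / d
= 5.2 * 45.6 / 221
= 1.0729

1.0729


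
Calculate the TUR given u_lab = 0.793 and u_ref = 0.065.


TUR = u_lab / u_ref
= 0.793 / 0.065
= 12.2000

12.2000


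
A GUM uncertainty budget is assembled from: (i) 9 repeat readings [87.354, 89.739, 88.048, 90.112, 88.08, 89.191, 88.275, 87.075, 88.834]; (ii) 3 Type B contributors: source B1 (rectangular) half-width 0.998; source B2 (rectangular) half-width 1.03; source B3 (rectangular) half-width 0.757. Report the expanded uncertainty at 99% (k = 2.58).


mean = (87.354 + 89.739 + 88.048 + 90.112 + 88.08 + 89.191 + 88.275 + 87.075 + 88.834) / 9 = 88.52311111
s = sqrt(sum((x - mean)^2)/(n-1)) = 1.0303619
u_A = s / sqrt(n) = 1.0303619 / sqrt(9) = 0.34345397
u_B1 = 0.998 / sqrt(3) = 0.57619557
u_B2 = 1.03 / sqrt(3) = 0.59467078
u_B3 = 0.757 / sqrt(3) = 0.43705415
uc = sqrt(0.34345397^2 + 0.57619557^2 + 0.59467078^2 + 0.43705415^2) = 0.99730218
U = k * uc = 2.58 * 0.99730218
U = 2.5730

2.5730


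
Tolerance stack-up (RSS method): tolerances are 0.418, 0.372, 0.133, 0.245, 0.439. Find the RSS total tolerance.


RSS = sqrt(0.418^2 + 0.372^2 + 0.133^2 + 0.245^2 + 0.439^2)
= sqrt(0.583543)
= 0.7639

0.7639


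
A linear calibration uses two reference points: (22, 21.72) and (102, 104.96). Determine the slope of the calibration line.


slope = (y2 - y1) / (x2 - x1)
= (104.96 - 21.72) / (102 - 22)
= 83.2400 / 80
= 1.0405

1.0405


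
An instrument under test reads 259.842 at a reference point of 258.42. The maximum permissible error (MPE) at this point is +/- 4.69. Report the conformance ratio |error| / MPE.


e = indication - reference = 259.842 - 258.42 = 1.4220
|e| = 1.4220
ratio = |e| / MPE = 1.4220 / 4.69
ratio = 0.3032

0.3032


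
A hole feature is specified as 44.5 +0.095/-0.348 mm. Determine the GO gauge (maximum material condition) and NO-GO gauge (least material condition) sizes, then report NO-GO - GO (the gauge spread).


GO = nominal - lower_tol (smallest hole = maximum material condition)
GO = 44.5 - 0.348 = 44.152
NO-GO = nominal + upper_tol (largest hole = least material condition)
NO-GO = 44.5 + 0.095 = 44.595
spread = NO-GO - GO = 44.595 - 44.152 = 0.4430

0.4430


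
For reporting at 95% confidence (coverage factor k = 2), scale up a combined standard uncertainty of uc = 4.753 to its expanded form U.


U = k * uc
U = 2 * 4.753
U = 9.5060

9.5060


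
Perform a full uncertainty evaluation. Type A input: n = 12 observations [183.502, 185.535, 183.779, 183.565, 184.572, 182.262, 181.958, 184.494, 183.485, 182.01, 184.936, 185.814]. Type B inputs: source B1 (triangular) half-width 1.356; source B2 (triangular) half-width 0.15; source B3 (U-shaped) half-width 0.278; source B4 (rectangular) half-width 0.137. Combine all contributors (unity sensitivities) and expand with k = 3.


mean = (183.502 + 185.535 + 183.779 + 183.565 + 184.572 + 182.262 + 181.958 + 184.494 + 183.485 + 182.01 + 184.936 + 185.814) / 12 = 183.826
s = sqrt(sum((x - mean)^2)/(n-1)) = 1.3014896
u_A = s / sqrt(n) = 1.3014896 / sqrt(12) = 0.37570769
u_B1 = 1.356 / sqrt(6) = 0.55358468
u_B2 = 0.15 / sqrt(6) = 0.061237244
u_B3 = 0.278 / sqrt(2) = 0.19657569
u_B4 = 0.137 / sqrt(3) = 0.079096987
uc = sqrt(0.37570769^2 + 0.55358468^2 + 0.061237244^2 + 0.19657569^2 + 0.079096987^2) = 0.70445766
U = k * uc = 3 * 0.70445766
U = 2.1134

2.1134


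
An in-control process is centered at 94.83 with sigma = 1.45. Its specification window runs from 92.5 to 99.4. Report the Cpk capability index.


Cpu = (USL - mean) / (3*sigma) = (99.4 - 94.83) / (3*1.45) = 1.0506
Cpl = (mean - LSL) / (3*sigma) = (94.83 - 92.5) / (3*1.45) = 0.5356
Cpk = min(Cpu, Cpl) = 0.5356

0.5356


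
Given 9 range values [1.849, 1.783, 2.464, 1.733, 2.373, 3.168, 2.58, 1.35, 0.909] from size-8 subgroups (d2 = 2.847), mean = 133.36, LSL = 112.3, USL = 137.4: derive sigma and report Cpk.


R_bar = (1.849 + 1.783 + 2.464 + 1.733 + 2.373 + 3.168 + 2.58 + 1.35 + 0.909) / 9 = 2.0232222
sigma = R_bar / d2 = 2.0232222 / 2.847 = 0.71065058
Cp = (USL - LSL)/(6*sigma) = (137.4 - 112.3)/(6*0.71065058) = 5.8866
Cpu = (137.4 - 133.36)/(3*0.71065058) = 1.8950
Cpl = (133.36 - 112.3)/(3*0.71065058) = 9.8783
Cpk = min(Cpu, Cpl) = 1.8950

1.8950


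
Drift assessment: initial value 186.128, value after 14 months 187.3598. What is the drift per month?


rate = (v2 - v1) / months
= (187.3598 - 186.128) / 14
= 1.2318 / 14
= 0.0880

0.0880


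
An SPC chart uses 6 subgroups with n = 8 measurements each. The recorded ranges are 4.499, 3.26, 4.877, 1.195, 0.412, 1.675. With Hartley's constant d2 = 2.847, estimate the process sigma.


R_bar = (4.499 + 3.26 + 4.877 + 1.195 + 0.412 + 1.675) / 6
R_bar = 15.918 / 6 = 2.653
sigma_hat = R_bar / d2 = 2.653 / 2.847 = 0.9319

0.9319


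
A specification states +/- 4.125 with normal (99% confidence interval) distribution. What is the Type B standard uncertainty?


u_B = half_width / 2.576
u_B = 4.125 / 2.576
u_B = 1.6013

1.6013


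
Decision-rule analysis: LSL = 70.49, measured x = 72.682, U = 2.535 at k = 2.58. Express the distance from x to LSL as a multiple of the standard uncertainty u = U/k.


u = U / k = 2.535 / 2.58 = 0.98255814
margin = |LSL - x| = |70.49 - 72.682| = 2.192
z = margin / u = 2.192 / 0.98255814
z = 2.2309

2.2309


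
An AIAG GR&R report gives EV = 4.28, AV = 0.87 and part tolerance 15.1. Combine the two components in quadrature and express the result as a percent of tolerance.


GRR = sqrt(EV^2 + AV^2) = sqrt(4.28^2 + 0.87^2) = 4.3675279
%GRR = GRR / tol * 100 = 4.3675279 / 15.1 * 100
%GRR = 28.9240

28.9240


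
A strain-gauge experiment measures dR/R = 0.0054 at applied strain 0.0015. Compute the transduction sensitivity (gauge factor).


GF = (dR/R) / epsilon
= 0.0054 / 0.0015
= 3.6000

3.6000


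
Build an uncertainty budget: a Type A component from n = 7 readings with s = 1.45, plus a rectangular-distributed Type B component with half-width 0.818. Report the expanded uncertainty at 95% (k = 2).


u_A = s / sqrt(n) = 1.45 / sqrt(7) = 0.54804849
u_B = half_width / sqrt(3) = 0.818 / sqrt(3) = 0.47227252
uc = sqrt(u_A^2 + u_B^2) = sqrt(0.54804849^2 + 0.47227252^2) = 0.72346284
U = k * uc = 2 * 0.72346284
U = 1.4469

1.4469


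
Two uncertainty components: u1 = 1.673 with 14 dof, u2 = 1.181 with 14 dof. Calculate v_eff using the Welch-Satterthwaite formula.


uc = sqrt(u1^2 + u2^2) = sqrt(1.673^2 + 1.181^2) = 2.0478501
v_eff = uc^4 / (u1^4/v1 + u2^4/v2)
= 2.0478501^4 / (1.673^4/14 + 1.181^4/14)
= 17.587036 / 0.69852584
v_eff = 25.1774

25.1774


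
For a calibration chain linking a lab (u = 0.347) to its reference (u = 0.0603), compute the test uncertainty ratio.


TUR = u_lab / u_ref
= 0.347 / 0.0603
= 5.7546

5.7546


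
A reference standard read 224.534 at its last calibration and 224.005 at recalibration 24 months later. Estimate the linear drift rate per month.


rate = (v2 - v1) / months
= (224.005 - 224.534) / 24
= -0.5290 / 24
= -0.0220

-0.0220


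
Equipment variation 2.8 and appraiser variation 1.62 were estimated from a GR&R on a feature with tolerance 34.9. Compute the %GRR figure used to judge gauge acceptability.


GRR = sqrt(EV^2 + AV^2) = sqrt(2.8^2 + 1.62^2) = 3.2348725
%GRR = GRR / tol * 100 = 3.2348725 / 34.9 * 100
%GRR = 9.2690

9.2690


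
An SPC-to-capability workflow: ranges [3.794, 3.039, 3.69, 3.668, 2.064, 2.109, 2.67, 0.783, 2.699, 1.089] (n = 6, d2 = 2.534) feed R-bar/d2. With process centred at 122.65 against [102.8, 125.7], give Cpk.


R_bar = (3.794 + 3.039 + 3.69 + 3.668 + 2.064 + 2.109 + 2.67 + 0.783 + 2.699 + 1.089) / 10 = 2.5605
sigma = R_bar / d2 = 2.5605 / 2.534 = 1.0104578
Cp = (USL - LSL)/(6*sigma) = (125.7 - 102.8)/(6*1.0104578) = 3.7772
Cpu = (125.7 - 122.65)/(3*1.0104578) = 1.0061
Cpl = (122.65 - 102.8)/(3*1.0104578) = 6.5482
Cpk = min(Cpu, Cpl) = 1.0061

1.0061


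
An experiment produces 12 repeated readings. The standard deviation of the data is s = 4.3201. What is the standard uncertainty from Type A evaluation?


u_A = s / sqrt(n)
u_A = 4.3201 / sqrt(12)
u_A = 4.3201 / 3.4641016
u_A = 1.2471

1.2471


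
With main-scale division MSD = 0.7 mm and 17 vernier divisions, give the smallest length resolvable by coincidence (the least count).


LC = MSD / n_div
= 0.7 / 17
= 0.0412

0.0412


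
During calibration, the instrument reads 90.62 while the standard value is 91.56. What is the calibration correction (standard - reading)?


Correction = standard - reading
= 91.56 - 90.62
= 0.9400

0.9400


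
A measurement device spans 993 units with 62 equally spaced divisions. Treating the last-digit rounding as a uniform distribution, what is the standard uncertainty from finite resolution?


resolution = range / divisions
resolution = 993 / 62 = 16.016129
u_res = resolution / (2*sqrt(3))
u_res = 16.016129 / 3.4641016
u_res = 4.6235

4.6235


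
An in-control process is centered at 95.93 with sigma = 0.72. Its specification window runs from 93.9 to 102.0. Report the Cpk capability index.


Cpu = (USL - mean) / (3*sigma) = (102.0 - 95.93) / (3*0.72) = 2.8102
Cpl = (mean - LSL) / (3*sigma) = (95.93 - 93.9) / (3*0.72) = 0.9398
Cpk = min(Cpu, Cpl) = 0.9398

0.9398


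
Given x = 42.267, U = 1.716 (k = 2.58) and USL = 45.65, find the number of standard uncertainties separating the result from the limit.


u = U / k = 1.716 / 2.58 = 0.66511628
margin = |USL - x| = |45.65 - 42.267| = 3.383
z = margin / u = 3.383 / 0.66511628
z = 5.0863

5.0863


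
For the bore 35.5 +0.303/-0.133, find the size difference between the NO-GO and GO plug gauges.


GO = nominal - lower_tol (smallest hole = maximum material condition)
GO = 35.5 - 0.133 = 35.367
NO-GO = nominal + upper_tol (largest hole = least material condition)
NO-GO = 35.5 + 0.303 = 35.803
spread = NO-GO - GO = 35.803 - 35.367 = 0.4360

0.4360


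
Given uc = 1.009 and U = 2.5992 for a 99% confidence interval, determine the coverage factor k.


k = U / uc
k = 2.5992 / 1.009
k = 2.576

2.576


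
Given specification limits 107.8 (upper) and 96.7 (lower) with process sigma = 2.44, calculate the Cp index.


Cp = (USL - LSL) / (6 * sigma)
= (107.8 - 96.7) / (6 * 2.44)
= 11.1000 / 14.6400
= 0.7582

0.7582


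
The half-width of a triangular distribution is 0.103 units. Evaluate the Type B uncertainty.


u_B = half_width / sqrt(6)
u_B = 0.103 / 2.4494897
u_B = 0.0420

0.0420


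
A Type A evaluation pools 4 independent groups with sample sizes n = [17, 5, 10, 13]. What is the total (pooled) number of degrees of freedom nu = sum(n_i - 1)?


nu = sum_i (n_i - 1)
nu = ((17 - 1) + (5 - 1) + (10 - 1) + (13 - 1))
nu = 16 + 4 + 9 + 12
nu = 41

41


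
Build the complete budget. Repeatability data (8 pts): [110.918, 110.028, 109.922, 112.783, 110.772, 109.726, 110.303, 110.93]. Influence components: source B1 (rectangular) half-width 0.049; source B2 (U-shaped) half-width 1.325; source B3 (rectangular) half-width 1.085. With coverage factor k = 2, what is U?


mean = (110.918 + 110.028 + 109.922 + 112.783 + 110.772 + 109.726 + 110.303 + 110.93) / 8 = 110.67275
s = sqrt(sum((x - mean)^2)/(n-1)) = 0.97113406
u_A = s / sqrt(n) = 0.97113406 / sqrt(8) = 0.34334774
u_B1 = 0.049 / sqrt(3) = 0.028290163
u_B2 = 1.325 / sqrt(2) = 0.93691649
u_B3 = 1.085 / sqrt(3) = 0.62642504
uc = sqrt(0.34334774^2 + 0.028290163^2 + 0.93691649^2 + 0.62642504^2) = 1.1785198
U = k * uc = 2 * 1.1785198
U = 2.3570

2.3570


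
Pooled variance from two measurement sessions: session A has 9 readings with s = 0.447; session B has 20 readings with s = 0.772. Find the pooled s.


s_p = sqrt(((n1-1)*s1^2 + (n2-1)*s2^2) / (n1+n2-2))
numerator = (9-1)*0.447^2 + (20-1)*0.772^2 = 1.598472 + 11.323696 = 12.922168
denominator = 9 + 20 - 2 = 27
s_p^2 = 12.922168 / 27 = 0.47859881
s_p = sqrt(0.47859881) = 0.6918

0.6918
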